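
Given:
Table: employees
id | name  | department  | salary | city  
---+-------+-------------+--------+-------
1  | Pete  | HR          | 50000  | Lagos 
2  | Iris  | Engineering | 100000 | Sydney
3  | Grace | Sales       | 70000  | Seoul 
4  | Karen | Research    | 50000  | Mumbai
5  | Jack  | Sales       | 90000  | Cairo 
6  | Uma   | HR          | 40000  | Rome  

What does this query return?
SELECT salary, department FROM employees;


Projecting columns: salary, department

6 rows:
50000, HR
100000, Engineering
70000, Sales
50000, Research
90000, Sales
40000, HR


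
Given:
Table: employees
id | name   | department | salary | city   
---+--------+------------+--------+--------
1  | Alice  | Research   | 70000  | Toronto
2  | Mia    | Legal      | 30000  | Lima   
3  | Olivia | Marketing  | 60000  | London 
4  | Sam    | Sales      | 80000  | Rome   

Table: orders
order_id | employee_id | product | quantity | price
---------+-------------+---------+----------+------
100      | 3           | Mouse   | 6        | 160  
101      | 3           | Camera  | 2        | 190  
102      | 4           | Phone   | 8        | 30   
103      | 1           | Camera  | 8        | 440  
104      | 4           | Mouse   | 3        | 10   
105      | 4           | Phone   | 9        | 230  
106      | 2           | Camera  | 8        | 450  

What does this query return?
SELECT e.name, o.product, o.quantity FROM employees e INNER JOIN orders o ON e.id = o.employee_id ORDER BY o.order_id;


Joining employees.id = orders.employee_id:
  employee Olivia (id=3) -> order Mouse
  employee Olivia (id=3) -> order Camera
  employee Sam (id=4) -> order Phone
  employee Alice (id=1) -> order Camera
  employee Sam (id=4) -> order Mouse
  employee Sam (id=4) -> order Phone
  employee Mia (id=2) -> order Camera


7 rows:
Olivia, Mouse, 6
Olivia, Camera, 2
Sam, Phone, 8
Alice, Camera, 8
Sam, Mouse, 3
Sam, Phone, 9
Mia, Camera, 8


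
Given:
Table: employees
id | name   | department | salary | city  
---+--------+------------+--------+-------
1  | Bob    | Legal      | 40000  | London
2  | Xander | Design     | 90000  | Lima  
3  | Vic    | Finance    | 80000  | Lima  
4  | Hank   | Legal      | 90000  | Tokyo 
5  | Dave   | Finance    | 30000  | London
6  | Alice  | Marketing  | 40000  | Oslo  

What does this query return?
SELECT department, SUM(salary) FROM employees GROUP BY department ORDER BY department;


Summing salary within each department:
  Design: 90000 = 90000
  Finance: 80000 + 30000 = 110000
  Legal: 40000 + 90000 = 130000
  Marketing: 40000 = 40000


4 groups:
Design, 90000
Finance, 110000
Legal, 130000
Marketing, 40000


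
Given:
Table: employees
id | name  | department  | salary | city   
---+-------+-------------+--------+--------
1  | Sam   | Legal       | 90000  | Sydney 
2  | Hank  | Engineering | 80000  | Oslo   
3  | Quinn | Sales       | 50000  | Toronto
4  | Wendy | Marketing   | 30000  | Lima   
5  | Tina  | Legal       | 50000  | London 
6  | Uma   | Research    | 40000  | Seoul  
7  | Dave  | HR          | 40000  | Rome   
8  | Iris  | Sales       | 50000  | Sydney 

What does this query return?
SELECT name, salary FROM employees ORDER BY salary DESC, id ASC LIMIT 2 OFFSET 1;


Sort by salary DESC (id ASC tiebreak), then skip 1 and take 2
Rows 2 through 3

2 rows:
Hank, 80000
Quinn, 50000


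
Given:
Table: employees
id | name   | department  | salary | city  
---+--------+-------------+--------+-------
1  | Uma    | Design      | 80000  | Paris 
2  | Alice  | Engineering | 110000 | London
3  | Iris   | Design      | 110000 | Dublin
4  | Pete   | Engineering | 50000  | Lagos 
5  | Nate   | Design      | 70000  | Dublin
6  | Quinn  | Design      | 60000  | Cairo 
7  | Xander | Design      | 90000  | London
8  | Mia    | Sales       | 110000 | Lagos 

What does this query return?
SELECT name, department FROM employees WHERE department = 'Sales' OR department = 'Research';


Filtering: department = 'Sales' OR 'Research'
Matching: 1 rows

1 rows:
Mia, Sales


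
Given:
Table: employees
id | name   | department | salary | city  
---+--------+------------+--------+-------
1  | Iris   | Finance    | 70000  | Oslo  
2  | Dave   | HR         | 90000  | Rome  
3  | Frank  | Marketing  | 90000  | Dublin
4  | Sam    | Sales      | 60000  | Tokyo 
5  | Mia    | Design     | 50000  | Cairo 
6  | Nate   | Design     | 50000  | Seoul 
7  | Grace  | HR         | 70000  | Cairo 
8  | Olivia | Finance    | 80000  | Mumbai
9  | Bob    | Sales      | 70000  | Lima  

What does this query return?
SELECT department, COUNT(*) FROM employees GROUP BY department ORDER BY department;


Assigning each row to its department group:
  Iris -> Finance
  Dave -> HR
  Frank -> Marketing
  Sam -> Sales
  Mia -> Design
  Nate -> Design
  Grace -> HR
  Olivia -> Finance
  Bob -> Sales


5 groups:
Design, 2
Finance, 2
HR, 2
Marketing, 1
Sales, 2


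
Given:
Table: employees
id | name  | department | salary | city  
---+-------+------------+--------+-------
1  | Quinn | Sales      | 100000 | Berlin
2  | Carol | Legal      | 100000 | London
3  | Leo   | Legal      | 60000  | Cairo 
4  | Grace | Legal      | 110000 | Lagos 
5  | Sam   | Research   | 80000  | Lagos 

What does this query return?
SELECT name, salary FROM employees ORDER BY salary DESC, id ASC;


Sorting by salary DESC, then id ASC for ties

5 rows:
Grace, 110000
Quinn, 100000
Carol, 100000
Sam, 80000
Leo, 60000


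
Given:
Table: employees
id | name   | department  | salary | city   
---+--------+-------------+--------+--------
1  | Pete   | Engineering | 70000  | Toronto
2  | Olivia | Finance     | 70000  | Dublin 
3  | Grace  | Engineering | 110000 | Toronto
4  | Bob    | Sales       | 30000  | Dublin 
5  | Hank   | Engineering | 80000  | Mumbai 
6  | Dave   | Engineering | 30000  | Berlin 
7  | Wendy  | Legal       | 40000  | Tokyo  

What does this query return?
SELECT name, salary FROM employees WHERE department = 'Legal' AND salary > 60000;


Filtering: department = 'Legal' AND salary > 60000
Matching: 0 rows

Empty result set (0 rows)


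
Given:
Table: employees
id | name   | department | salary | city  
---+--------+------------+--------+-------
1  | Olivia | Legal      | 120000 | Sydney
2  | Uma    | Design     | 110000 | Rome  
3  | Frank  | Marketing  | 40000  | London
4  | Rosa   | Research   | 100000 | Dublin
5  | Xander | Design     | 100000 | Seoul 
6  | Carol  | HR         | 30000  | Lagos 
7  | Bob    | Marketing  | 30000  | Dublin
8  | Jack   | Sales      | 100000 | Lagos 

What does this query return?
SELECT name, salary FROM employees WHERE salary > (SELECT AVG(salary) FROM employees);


Subquery: AVG(salary) = 78750.0
Filtering: salary > 78750.0
  Olivia (120000) -> MATCH
  Uma (110000) -> MATCH
  Rosa (100000) -> MATCH
  Xander (100000) -> MATCH
  Jack (100000) -> MATCH


5 rows:
Olivia, 120000
Uma, 110000
Rosa, 100000
Xander, 100000
Jack, 100000


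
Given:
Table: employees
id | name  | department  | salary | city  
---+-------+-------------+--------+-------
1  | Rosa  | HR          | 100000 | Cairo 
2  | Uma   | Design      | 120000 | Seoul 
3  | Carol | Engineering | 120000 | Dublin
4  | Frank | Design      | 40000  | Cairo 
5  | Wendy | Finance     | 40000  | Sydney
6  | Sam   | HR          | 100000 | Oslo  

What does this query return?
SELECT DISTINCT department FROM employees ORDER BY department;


All 'department' values (row order): HR, Design, Engineering, Design, Finance, HR
Removing duplicates leaves 4 unique value(s).

4 values:
Design
Engineering
Finance
HR


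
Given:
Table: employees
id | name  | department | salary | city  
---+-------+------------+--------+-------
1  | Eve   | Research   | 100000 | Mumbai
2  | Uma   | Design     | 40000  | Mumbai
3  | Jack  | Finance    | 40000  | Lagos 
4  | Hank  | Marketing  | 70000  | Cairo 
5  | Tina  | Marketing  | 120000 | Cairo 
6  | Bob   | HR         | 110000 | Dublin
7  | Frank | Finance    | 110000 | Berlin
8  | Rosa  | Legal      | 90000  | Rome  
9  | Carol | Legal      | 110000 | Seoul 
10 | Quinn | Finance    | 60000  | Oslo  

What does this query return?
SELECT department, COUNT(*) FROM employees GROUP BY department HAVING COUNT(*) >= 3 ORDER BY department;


Groups with count >= 3:
  Finance: 3 -> PASS
  Design: 1 -> filtered out
  HR: 1 -> filtered out
  Legal: 2 -> filtered out
  Marketing: 2 -> filtered out
  Research: 1 -> filtered out


1 groups:
Finance, 3


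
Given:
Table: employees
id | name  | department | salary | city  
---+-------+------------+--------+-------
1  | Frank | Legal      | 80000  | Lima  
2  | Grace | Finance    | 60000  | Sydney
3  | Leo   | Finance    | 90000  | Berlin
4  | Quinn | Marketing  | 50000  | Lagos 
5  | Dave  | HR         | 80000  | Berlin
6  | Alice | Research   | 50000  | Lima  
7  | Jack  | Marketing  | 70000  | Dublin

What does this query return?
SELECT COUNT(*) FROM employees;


COUNT(*) counts all rows

7


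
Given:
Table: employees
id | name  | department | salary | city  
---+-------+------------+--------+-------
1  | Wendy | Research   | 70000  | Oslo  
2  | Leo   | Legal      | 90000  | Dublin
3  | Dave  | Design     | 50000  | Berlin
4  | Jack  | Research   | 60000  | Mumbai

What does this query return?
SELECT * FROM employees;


SELECT * returns all 4 rows with all columns

4 rows:
1, Wendy, Research, 70000, Oslo
2, Leo, Legal, 90000, Dublin
3, Dave, Design, 50000, Berlin
4, Jack, Research, 60000, Mumbai


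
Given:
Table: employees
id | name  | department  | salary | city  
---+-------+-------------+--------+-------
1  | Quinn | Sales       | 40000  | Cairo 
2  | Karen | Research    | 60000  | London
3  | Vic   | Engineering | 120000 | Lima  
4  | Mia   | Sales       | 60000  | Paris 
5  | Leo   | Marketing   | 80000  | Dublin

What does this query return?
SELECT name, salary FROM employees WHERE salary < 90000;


Filtering: salary < 90000
Matching: 4 rows

4 rows:
Quinn, 40000
Karen, 60000
Mia, 60000
Leo, 80000


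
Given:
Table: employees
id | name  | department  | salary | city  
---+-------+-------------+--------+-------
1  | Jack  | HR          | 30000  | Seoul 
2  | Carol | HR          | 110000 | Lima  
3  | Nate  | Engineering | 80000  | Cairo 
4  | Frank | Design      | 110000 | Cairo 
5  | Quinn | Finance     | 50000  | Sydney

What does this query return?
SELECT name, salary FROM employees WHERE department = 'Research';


Filtering: department = 'Research'
Matching rows: 0

Empty result set (0 rows)


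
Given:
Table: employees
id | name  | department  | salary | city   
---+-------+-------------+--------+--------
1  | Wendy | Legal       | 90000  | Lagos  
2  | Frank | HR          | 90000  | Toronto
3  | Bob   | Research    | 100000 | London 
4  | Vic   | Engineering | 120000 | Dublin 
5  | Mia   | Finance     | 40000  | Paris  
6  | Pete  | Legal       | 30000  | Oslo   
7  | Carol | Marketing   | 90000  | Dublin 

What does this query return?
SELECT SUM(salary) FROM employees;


SUM(salary) = 90000 + 90000 + 100000 + 120000 + 40000 + 30000 + 90000 = 560000

560000


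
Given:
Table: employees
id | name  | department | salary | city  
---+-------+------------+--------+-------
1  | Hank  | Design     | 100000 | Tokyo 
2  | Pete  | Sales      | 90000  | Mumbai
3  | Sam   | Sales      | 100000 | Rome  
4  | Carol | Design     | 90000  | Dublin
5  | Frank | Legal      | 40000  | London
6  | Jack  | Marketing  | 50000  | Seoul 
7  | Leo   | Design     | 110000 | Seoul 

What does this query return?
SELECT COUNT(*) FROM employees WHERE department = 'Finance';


Counting rows where department = 'Finance'


0


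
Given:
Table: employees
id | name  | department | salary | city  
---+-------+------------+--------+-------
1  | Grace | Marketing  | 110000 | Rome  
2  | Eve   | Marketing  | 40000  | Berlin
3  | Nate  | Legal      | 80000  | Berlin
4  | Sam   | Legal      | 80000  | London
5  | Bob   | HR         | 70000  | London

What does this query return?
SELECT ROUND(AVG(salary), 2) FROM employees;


SUM(salary) = 380000
COUNT = 5
ROUND(AVG, 2) = ROUND(380000 / 5, 2) = 76000.0

76000.0


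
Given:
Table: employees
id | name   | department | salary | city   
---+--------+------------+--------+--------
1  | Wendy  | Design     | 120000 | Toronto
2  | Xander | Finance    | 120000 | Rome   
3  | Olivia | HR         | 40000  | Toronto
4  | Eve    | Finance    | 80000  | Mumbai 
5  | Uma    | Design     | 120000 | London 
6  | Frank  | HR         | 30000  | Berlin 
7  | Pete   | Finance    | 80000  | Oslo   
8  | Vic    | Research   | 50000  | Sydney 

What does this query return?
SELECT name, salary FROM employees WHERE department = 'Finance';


Filtering: department = 'Finance'
Matching rows: 3

3 rows:
Xander, 120000
Eve, 80000
Pete, 80000


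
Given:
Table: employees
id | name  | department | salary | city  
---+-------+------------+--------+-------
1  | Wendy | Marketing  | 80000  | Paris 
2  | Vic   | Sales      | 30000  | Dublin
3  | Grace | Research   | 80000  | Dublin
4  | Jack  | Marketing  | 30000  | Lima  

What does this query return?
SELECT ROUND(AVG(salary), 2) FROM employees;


SUM(salary) = 220000
COUNT = 4
ROUND(AVG, 2) = ROUND(220000 / 4, 2) = 55000.0

55000.0


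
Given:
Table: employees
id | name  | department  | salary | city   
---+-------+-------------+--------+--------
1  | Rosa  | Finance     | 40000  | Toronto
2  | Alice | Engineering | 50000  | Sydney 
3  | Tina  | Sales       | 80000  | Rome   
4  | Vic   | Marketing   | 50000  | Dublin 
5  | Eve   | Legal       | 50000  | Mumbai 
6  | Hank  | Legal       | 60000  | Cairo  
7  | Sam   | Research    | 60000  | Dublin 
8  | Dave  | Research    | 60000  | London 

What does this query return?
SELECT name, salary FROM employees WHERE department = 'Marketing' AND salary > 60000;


Filtering: department = 'Marketing' AND salary > 60000
Matching: 0 rows

Empty result set (0 rows)


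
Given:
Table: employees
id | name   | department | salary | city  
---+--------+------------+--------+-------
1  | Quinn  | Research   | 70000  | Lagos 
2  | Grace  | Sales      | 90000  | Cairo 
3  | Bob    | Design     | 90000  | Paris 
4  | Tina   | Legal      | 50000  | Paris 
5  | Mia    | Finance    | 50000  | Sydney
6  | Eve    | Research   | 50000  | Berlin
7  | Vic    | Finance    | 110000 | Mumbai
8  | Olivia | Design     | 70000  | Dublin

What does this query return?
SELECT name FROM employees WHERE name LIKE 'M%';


LIKE 'M%' matches names starting with 'M'
Matching: 1

1 rows:
Mia


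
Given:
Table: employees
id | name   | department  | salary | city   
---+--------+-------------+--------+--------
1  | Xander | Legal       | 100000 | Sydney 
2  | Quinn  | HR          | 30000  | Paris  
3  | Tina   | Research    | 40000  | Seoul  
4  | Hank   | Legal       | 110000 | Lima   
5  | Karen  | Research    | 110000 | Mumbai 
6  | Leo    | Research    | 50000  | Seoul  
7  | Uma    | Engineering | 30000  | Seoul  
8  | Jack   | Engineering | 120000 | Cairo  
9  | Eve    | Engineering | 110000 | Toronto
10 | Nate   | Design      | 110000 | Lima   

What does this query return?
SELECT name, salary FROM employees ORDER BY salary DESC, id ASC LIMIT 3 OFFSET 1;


Sort by salary DESC (id ASC tiebreak), then skip 1 and take 3
Rows 2 through 4

3 rows:
Hank, 110000
Karen, 110000
Eve, 110000


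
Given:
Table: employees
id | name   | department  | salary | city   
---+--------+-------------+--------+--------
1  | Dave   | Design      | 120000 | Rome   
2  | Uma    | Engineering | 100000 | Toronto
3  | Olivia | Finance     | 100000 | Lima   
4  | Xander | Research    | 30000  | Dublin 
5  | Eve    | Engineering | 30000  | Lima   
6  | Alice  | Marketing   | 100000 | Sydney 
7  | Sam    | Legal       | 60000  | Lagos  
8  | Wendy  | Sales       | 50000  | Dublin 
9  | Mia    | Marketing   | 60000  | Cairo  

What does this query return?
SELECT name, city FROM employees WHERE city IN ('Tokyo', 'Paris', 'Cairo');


Filtering: city IN ('Tokyo', 'Paris', 'Cairo')
Matching: 1 rows

1 rows:
Mia, Cairo


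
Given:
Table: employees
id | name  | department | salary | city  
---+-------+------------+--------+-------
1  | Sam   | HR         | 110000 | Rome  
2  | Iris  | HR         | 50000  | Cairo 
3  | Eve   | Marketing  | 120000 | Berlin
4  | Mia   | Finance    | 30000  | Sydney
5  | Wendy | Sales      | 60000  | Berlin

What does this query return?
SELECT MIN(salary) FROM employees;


Salaries: 110000, 50000, 120000, 30000, 60000
MIN = 30000

30000


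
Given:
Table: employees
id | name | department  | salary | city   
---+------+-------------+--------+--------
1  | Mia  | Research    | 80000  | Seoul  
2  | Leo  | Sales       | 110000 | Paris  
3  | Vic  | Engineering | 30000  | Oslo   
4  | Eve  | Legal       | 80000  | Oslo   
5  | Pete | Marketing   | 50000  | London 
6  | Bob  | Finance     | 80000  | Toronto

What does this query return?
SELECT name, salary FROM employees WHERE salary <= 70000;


Filtering: salary <= 70000
Matching: 2 rows

2 rows:
Vic, 30000
Pete, 50000


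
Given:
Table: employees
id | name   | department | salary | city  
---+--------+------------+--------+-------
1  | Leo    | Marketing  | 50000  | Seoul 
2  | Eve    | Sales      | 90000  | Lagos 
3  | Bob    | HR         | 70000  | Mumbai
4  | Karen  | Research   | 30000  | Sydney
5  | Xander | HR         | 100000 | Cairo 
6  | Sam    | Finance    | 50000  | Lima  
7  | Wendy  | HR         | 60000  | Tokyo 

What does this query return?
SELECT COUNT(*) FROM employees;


COUNT(*) counts all rows

7


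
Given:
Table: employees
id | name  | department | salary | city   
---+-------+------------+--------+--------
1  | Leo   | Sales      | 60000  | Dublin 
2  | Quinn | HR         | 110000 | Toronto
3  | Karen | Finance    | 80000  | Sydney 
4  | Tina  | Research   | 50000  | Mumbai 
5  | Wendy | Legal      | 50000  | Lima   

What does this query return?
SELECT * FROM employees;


SELECT * returns all 5 rows with all columns

5 rows:
1, Leo, Sales, 60000, Dublin
2, Quinn, HR, 110000, Toronto
3, Karen, Finance, 80000, Sydney
4, Tina, Research, 50000, Mumbai
5, Wendy, Legal, 50000, Lima


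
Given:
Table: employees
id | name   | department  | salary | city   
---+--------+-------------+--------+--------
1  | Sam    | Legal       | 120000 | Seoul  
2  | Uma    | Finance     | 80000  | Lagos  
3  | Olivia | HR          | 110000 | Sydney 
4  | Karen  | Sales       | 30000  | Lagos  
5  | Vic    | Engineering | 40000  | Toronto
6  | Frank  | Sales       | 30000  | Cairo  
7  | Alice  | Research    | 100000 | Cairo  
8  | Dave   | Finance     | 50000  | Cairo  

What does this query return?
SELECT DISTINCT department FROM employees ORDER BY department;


All 'department' values (row order): Legal, Finance, HR, Sales, Engineering, Sales, Research, Finance
Removing duplicates leaves 6 unique value(s).

6 values:
Engineering
Finance
HR
Legal
Research
Sales


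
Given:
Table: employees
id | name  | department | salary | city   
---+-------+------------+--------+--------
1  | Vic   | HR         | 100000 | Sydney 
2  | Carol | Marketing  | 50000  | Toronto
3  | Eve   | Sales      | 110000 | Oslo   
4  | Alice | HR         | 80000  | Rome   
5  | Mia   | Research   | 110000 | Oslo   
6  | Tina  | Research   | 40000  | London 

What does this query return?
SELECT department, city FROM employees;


Projecting columns: department, city

6 rows:
HR, Sydney
Marketing, Toronto
Sales, Oslo
HR, Rome
Research, Oslo
Research, London


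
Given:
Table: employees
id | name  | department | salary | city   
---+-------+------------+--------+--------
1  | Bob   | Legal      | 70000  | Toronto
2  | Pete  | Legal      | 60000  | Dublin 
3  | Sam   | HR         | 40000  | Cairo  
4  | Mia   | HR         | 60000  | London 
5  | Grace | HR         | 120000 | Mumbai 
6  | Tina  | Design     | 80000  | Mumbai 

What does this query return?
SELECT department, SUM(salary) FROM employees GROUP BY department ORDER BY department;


Summing salary within each department:
  Design: 80000 = 80000
  HR: 40000 + 60000 + 120000 = 220000
  Legal: 70000 + 60000 = 130000


3 groups:
Design, 80000
HR, 220000
Legal, 130000


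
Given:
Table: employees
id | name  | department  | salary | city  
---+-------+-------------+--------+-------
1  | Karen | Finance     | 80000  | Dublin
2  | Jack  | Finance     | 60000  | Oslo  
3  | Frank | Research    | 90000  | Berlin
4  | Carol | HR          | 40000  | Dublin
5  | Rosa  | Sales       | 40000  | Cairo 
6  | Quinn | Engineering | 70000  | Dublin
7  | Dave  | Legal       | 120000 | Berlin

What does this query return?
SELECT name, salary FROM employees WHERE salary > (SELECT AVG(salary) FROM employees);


Subquery: AVG(salary) = 71428.57
Filtering: salary > 71428.57
  Karen (80000) -> MATCH
  Frank (90000) -> MATCH
  Dave (120000) -> MATCH


3 rows:
Karen, 80000
Frank, 90000
Dave, 120000


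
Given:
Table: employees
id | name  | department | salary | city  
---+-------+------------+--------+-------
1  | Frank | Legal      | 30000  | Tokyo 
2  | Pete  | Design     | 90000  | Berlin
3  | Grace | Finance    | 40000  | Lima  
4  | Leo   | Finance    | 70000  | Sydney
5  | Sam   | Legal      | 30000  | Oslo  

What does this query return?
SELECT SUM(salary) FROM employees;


SUM(salary) = 30000 + 90000 + 40000 + 70000 + 30000 = 260000

260000


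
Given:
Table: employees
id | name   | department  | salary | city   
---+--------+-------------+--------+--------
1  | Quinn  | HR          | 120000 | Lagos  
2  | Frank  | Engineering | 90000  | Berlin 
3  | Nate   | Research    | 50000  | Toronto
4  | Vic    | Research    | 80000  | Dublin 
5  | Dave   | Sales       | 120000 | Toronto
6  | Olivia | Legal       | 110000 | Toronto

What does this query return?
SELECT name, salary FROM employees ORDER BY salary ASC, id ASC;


Sorting by salary ASC, then id ASC for ties

6 rows:
Nate, 50000
Vic, 80000
Frank, 90000
Olivia, 110000
Quinn, 120000
Dave, 120000


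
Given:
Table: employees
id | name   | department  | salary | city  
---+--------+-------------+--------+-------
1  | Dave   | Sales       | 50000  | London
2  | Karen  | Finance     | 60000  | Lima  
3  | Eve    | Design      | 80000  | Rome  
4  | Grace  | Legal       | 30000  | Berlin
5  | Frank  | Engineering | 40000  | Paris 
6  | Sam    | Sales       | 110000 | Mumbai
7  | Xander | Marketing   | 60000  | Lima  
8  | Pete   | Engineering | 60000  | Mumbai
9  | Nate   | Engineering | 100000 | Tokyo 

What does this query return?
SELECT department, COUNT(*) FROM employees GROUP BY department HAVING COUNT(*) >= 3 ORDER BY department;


Groups with count >= 3:
  Engineering: 3 -> PASS
  Design: 1 -> filtered out
  Finance: 1 -> filtered out
  Legal: 1 -> filtered out
  Marketing: 1 -> filtered out
  Sales: 2 -> filtered out


1 groups:
Engineering, 3


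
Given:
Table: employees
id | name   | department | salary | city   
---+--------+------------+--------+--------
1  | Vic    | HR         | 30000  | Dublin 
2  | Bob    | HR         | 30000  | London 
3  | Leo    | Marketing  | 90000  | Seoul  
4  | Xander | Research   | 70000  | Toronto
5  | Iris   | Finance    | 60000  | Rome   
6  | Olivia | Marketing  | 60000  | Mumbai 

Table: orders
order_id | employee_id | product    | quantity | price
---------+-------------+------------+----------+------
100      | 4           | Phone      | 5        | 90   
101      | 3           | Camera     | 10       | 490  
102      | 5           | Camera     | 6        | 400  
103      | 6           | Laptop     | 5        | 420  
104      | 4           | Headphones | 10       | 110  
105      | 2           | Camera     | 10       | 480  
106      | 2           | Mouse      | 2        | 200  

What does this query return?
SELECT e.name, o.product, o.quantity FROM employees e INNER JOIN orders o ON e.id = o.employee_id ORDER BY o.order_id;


Joining employees.id = orders.employee_id:
  employee Xander (id=4) -> order Phone
  employee Leo (id=3) -> order Camera
  employee Iris (id=5) -> order Camera
  employee Olivia (id=6) -> order Laptop
  employee Xander (id=4) -> order Headphones
  employee Bob (id=2) -> order Camera
  employee Bob (id=2) -> order Mouse


7 rows:
Xander, Phone, 5
Leo, Camera, 10
Iris, Camera, 6
Olivia, Laptop, 5
Xander, Headphones, 10
Bob, Camera, 10
Bob, Mouse, 2


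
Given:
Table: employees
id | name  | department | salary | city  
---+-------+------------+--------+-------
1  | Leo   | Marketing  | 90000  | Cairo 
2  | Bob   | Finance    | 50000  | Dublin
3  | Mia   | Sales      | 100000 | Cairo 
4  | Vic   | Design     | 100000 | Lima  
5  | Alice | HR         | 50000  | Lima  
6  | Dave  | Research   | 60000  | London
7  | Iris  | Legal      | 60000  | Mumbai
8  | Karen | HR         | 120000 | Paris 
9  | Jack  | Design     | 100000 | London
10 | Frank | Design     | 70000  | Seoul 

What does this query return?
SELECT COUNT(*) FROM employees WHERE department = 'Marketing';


Counting rows where department = 'Marketing'
  Leo -> MATCH


1


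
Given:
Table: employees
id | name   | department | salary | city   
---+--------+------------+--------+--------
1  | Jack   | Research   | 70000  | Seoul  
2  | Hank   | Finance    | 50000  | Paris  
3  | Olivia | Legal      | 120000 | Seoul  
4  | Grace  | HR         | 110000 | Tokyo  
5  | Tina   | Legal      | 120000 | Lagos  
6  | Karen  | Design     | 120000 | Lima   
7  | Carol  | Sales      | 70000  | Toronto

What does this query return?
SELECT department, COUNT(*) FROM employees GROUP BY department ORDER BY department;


Assigning each row to its department group:
  Jack -> Research
  Hank -> Finance
  Olivia -> Legal
  Grace -> HR
  Tina -> Legal
  Karen -> Design
  Carol -> Sales


6 groups:
Design, 1
Finance, 1
HR, 1
Legal, 2
Research, 1
Sales, 1


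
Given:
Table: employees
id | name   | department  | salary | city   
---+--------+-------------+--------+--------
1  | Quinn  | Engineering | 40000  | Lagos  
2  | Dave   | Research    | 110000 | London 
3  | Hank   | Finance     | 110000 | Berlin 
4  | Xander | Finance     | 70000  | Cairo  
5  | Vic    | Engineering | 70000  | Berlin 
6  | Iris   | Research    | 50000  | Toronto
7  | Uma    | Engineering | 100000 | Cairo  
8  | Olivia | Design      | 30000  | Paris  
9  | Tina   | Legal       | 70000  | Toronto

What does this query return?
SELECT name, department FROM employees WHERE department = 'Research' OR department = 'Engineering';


Filtering: department = 'Research' OR 'Engineering'
Matching: 5 rows

5 rows:
Quinn, Engineering
Dave, Research
Vic, Engineering
Iris, Research
Uma, Engineering


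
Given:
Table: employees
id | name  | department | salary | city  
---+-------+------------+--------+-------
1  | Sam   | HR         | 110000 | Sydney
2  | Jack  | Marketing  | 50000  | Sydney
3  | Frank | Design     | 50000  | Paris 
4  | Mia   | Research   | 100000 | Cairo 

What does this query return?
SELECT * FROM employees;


SELECT * returns all 4 rows with all columns

4 rows:
1, Sam, HR, 110000, Sydney
2, Jack, Marketing, 50000, Sydney
3, Frank, Design, 50000, Paris
4, Mia, Research, 100000, Cairo


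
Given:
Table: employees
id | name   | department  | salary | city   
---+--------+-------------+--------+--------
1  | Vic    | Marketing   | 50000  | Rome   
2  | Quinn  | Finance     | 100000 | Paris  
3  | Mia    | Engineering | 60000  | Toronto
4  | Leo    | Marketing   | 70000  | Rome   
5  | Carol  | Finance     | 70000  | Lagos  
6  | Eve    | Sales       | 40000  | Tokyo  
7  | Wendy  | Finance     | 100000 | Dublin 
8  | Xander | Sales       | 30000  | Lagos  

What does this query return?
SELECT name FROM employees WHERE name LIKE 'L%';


LIKE 'L%' matches names starting with 'L'
Matching: 1

1 rows:
Leo


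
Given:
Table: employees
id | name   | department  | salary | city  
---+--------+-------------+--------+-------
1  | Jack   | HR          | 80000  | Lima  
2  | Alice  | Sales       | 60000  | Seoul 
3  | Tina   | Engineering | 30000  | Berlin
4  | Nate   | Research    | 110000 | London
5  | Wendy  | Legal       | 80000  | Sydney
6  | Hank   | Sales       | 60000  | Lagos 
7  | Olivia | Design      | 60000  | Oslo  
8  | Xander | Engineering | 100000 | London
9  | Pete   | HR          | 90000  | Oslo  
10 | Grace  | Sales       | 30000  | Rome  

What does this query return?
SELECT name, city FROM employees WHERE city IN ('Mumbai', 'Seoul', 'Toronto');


Filtering: city IN ('Mumbai', 'Seoul', 'Toronto')
Matching: 1 rows

1 rows:
Alice, Seoul


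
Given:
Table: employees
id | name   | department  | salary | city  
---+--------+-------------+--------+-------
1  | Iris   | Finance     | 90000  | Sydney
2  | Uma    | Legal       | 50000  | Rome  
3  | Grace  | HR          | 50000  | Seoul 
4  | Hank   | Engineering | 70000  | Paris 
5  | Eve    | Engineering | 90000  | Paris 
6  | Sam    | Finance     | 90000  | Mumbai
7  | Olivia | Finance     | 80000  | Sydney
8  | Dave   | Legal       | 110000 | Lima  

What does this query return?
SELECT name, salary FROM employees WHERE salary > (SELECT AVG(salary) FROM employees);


Subquery: AVG(salary) = 78750.0
Filtering: salary > 78750.0
  Iris (90000) -> MATCH
  Eve (90000) -> MATCH
  Sam (90000) -> MATCH
  Olivia (80000) -> MATCH
  Dave (110000) -> MATCH


5 rows:
Iris, 90000
Eve, 90000
Sam, 90000
Olivia, 80000
Dave, 110000


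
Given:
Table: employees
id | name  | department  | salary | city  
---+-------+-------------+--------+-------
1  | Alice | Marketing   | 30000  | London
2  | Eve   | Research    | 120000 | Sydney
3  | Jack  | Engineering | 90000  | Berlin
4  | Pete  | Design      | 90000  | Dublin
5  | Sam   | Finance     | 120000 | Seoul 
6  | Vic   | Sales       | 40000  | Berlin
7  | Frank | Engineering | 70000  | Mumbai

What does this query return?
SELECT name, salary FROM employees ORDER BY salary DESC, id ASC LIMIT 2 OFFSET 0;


Sort by salary DESC (id ASC tiebreak), then skip 0 and take 2
Rows 1 through 2

2 rows:
Eve, 120000
Sam, 120000


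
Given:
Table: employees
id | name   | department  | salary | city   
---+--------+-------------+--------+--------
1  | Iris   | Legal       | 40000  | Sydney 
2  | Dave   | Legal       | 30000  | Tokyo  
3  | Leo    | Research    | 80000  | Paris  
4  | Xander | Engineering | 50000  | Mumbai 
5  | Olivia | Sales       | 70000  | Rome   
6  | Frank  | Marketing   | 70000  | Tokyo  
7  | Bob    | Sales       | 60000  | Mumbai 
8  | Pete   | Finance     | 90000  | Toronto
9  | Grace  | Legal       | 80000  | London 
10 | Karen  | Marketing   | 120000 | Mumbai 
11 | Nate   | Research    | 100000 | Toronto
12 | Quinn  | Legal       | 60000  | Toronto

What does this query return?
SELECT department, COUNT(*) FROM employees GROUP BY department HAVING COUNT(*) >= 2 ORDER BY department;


Groups with count >= 2:
  Legal: 4 -> PASS
  Marketing: 2 -> PASS
  Research: 2 -> PASS
  Sales: 2 -> PASS
  Engineering: 1 -> filtered out
  Finance: 1 -> filtered out


4 groups:
Legal, 4
Marketing, 2
Research, 2
Sales, 2


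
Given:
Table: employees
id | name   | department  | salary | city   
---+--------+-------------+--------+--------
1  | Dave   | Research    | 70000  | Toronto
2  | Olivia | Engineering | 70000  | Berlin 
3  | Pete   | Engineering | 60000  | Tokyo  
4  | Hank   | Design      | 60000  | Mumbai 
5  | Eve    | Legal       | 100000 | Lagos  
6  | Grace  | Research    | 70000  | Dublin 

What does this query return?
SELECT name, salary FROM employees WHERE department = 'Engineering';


Filtering: department = 'Engineering'
Matching rows: 2

2 rows:
Olivia, 70000
Pete, 60000


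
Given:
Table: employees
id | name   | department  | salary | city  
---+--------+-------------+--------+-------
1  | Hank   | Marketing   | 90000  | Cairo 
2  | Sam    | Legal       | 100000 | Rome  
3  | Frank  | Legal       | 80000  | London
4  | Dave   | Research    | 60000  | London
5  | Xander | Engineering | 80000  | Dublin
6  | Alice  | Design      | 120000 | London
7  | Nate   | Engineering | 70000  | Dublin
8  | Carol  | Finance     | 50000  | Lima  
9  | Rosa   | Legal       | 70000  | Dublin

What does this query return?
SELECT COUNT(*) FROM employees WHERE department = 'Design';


Counting rows where department = 'Design'
  Alice -> MATCH


1


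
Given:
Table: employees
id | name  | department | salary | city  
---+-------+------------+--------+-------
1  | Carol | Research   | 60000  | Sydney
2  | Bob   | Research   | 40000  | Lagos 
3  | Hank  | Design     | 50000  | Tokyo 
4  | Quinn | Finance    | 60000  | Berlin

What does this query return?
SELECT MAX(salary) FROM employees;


Salaries: 60000, 40000, 50000, 60000
MAX = 60000

60000


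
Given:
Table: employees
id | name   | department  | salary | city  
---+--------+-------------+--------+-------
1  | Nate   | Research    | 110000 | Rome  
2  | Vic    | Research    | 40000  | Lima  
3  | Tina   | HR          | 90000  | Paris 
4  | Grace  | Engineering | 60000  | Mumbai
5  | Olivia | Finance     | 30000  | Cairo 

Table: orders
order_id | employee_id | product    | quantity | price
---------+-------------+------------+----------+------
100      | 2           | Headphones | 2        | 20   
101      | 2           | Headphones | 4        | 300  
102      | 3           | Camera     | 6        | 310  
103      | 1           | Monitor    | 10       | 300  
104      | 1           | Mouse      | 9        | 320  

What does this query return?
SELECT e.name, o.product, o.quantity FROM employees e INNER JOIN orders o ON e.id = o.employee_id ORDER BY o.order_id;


Joining employees.id = orders.employee_id:
  employee Vic (id=2) -> order Headphones
  employee Vic (id=2) -> order Headphones
  employee Tina (id=3) -> order Camera
  employee Nate (id=1) -> order Monitor
  employee Nate (id=1) -> order Mouse


5 rows:
Vic, Headphones, 2
Vic, Headphones, 4
Tina, Camera, 6
Nate, Monitor, 10
Nate, Mouse, 9


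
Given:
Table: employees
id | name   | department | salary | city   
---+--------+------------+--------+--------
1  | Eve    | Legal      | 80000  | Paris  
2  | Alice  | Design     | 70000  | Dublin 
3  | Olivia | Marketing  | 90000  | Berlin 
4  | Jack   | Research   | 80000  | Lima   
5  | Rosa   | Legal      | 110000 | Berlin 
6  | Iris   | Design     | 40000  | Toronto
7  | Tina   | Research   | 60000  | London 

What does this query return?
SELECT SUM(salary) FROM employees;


SUM(salary) = 80000 + 70000 + 90000 + 80000 + 110000 + 40000 + 60000 = 530000

530000


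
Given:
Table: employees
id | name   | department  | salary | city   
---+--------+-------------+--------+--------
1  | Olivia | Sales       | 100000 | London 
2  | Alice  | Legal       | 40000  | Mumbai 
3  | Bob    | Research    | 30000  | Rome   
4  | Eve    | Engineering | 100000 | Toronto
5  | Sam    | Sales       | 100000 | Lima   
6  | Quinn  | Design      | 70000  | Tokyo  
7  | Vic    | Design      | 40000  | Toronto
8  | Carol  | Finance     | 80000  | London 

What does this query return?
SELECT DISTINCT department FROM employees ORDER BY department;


All 'department' values (row order): Sales, Legal, Research, Engineering, Sales, Design, Design, Finance
Removing duplicates leaves 6 unique value(s).

6 values:
Design
Engineering
Finance
Legal
Research
Sales


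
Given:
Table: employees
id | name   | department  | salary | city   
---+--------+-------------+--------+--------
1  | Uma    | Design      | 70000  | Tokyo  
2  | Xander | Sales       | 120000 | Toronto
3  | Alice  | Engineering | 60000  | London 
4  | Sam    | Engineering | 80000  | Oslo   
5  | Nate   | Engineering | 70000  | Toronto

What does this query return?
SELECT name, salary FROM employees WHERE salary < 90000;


Filtering: salary < 90000
Matching: 4 rows

4 rows:
Uma, 70000
Alice, 60000
Sam, 80000
Nate, 70000


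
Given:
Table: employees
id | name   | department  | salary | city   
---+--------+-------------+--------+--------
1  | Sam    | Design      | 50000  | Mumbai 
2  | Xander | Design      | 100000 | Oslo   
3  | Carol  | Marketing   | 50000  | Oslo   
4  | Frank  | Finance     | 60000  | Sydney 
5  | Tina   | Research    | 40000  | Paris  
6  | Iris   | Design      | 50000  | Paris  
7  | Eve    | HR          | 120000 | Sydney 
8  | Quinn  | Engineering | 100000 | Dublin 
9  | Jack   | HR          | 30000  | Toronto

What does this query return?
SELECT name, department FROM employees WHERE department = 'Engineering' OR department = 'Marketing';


Filtering: department = 'Engineering' OR 'Marketing'
Matching: 2 rows

2 rows:
Carol, Marketing
Quinn, Engineering


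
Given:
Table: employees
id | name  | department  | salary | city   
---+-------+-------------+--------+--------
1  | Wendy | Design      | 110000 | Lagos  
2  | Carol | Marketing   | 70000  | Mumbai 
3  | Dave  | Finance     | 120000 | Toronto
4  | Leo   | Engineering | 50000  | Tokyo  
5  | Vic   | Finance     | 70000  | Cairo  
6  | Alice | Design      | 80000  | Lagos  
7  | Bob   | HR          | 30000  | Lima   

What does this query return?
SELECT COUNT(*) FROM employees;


COUNT(*) counts all rows

7


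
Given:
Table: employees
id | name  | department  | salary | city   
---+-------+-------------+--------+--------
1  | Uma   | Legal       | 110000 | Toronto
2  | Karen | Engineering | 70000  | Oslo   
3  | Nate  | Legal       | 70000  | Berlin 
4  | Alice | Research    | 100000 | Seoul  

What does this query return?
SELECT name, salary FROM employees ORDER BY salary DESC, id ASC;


Sorting by salary DESC, then id ASC for ties

4 rows:
Uma, 110000
Alice, 100000
Karen, 70000
Nate, 70000


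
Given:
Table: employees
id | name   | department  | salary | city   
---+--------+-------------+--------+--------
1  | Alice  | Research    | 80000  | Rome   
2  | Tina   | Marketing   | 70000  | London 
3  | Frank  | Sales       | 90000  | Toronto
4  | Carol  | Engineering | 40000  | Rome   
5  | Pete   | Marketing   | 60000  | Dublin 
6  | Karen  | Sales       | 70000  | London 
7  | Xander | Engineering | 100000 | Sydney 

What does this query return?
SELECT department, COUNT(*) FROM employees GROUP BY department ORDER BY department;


Assigning each row to its department group:
  Alice -> Research
  Tina -> Marketing
  Frank -> Sales
  Carol -> Engineering
  Pete -> Marketing
  Karen -> Sales
  Xander -> Engineering


4 groups:
Engineering, 2
Marketing, 2
Research, 1
Sales, 2


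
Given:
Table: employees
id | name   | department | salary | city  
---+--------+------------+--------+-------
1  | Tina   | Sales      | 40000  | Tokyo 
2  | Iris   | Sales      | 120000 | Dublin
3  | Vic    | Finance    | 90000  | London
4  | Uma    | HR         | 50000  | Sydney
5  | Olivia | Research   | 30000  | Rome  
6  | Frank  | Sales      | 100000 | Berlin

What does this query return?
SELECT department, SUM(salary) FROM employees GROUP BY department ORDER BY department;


Summing salary within each department:
  Finance: 90000 = 90000
  HR: 50000 = 50000
  Research: 30000 = 30000
  Sales: 40000 + 120000 + 100000 = 260000


4 groups:
Finance, 90000
HR, 50000
Research, 30000
Sales, 260000


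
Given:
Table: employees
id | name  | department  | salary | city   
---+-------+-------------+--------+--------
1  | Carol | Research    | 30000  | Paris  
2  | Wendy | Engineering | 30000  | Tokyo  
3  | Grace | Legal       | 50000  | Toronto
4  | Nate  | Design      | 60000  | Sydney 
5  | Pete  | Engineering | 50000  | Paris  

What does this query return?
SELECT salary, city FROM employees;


Projecting columns: salary, city

5 rows:
30000, Paris
30000, Tokyo
50000, Toronto
60000, Sydney
50000, Paris


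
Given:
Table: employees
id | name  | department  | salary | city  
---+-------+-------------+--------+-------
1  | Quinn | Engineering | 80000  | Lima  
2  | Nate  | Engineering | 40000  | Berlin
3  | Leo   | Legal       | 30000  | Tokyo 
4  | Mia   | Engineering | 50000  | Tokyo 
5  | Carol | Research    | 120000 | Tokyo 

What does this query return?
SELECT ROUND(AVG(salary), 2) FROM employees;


SUM(salary) = 320000
COUNT = 5
ROUND(AVG, 2) = ROUND(320000 / 5, 2) = 64000.0

64000.0


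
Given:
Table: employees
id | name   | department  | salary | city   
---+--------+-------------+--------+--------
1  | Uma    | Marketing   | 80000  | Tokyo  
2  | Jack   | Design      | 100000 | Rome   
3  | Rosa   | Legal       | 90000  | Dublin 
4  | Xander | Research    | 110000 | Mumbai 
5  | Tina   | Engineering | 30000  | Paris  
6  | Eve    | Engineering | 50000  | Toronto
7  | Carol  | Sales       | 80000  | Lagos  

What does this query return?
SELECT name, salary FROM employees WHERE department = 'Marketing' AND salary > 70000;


Filtering: department = 'Marketing' AND salary > 70000
Matching: 1 rows

1 rows:
Uma, 80000
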